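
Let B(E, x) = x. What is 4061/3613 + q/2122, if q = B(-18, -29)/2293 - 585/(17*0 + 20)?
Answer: 78069459663/70319761192 ≈ 1.1102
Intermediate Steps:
q = -268397/9172 (q = -29/2293 - 585/(17*0 + 20) = -29*1/2293 - 585/(0 + 20) = -29/2293 - 585/20 = -29/2293 - 585*1/20 = -29/2293 - 117/4 = -268397/9172 ≈ -29.263)
4061/3613 + q/2122 = 4061/3613 - 268397/9172/2122 = 4061*(1/3613) - 268397/9172*1/2122 = 4061/3613 - 268397/19462984 = 78069459663/70319761192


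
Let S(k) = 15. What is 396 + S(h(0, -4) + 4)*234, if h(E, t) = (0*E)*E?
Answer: 3906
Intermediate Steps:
h(E, t) = 0 (h(E, t) = 0*E = 0)
396 + S(h(0, -4) + 4)*234 = 396 + 15*234 = 396 + 3510 = 3906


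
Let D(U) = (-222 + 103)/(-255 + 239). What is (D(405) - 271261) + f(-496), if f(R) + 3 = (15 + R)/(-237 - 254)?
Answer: -2130983859/7856 ≈ -2.7126e+5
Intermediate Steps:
D(U) = 119/16 (D(U) = -119/(-16) = -119*(-1/16) = 119/16)
f(R) = -1488/491 - R/491 (f(R) = -3 + (15 + R)/(-237 - 254) = -3 + (15 + R)/(-491) = -3 + (15 + R)*(-1/491) = -3 + (-15/491 - R/491) = -1488/491 - R/491)
(D(405) - 271261) + f(-496) = (119/16 - 271261) + (-1488/491 - 1/491*(-496)) = -4340057/16 + (-1488/491 + 496/491) = -4340057/16 - 992/491 = -2130983859/7856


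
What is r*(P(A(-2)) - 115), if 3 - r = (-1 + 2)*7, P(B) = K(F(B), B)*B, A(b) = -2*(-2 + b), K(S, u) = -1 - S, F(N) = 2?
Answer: 556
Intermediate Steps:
A(b) = 4 - 2*b
P(B) = -3*B (P(B) = (-1 - 1*2)*B = (-1 - 2)*B = -3*B)
r = -4 (r = 3 - (-1 + 2)*7 = 3 - 7 = -4)
r*(P(A(-2)) - 115) = -4*(-3*(4 - 2*(-2)) - 115) = -4*(-3*(4 + 4) - 115) = -4*(-3*8 - 115) = -4*(-24 - 115) = -4*(-139) = 556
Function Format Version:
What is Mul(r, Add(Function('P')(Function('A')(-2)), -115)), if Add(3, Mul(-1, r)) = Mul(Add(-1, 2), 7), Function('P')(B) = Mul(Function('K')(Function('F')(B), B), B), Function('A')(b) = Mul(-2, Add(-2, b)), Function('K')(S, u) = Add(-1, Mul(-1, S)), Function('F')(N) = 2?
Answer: 556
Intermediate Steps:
Function('A')(b) = Add(4, Mul(-2, b))
Function('P')(B) = Mul(-3, B) (Function('P')(B) = Mul(Add(-1, Mul(-1, 2)), B) = Mul(Add(-1, -2), B) = Mul(-3, B))
r = -4 (r = Add(3, Mul(-1, Mul(Add(-1, 2), 7))) = Add(3, Mul(-1, Mul(1, 7))) = Add(3, Mul(-1, 7)) = Add(3, -7) = -4)
Mul(r, Add(Function('P')(Function('A')(-2)), -115)) = Mul(-4, Add(Mul(-3, Add(4, Mul(-2, -2))), -115)) = Mul(-4, Add(Mul(-3, Add(4, 4)), -115)) = Mul(-4, Add(Mul(-3, 8), -115)) = Mul(-4, Add(-24, -115)) = Mul(-4, -139) = 556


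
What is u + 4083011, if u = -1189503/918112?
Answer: 3748660205729/918112 ≈ 4.0830e+6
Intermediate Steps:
u = -1189503/918112 (u = -1189503*1/918112 = -1189503/918112 ≈ -1.2956)
u + 4083011 = -1189503/918112 + 4083011 = 3748660205729/918112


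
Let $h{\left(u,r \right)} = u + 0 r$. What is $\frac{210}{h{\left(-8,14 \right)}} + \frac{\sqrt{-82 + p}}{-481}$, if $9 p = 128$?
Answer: $- \frac{105}{4} - \frac{i \sqrt{610}}{1443} \approx -26.25 - 0.017116 i$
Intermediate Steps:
$p = \frac{128}{9}$ ($p = \frac{1}{9} \cdot 128 = \frac{128}{9} \approx 14.222$)
$h{\left(u,r \right)} = u$ ($h{\left(u,r \right)} = u + 0 = u$)
$\frac{210}{h{\left(-8,14 \right)}} + \frac{\sqrt{-82 + p}}{-481} = \frac{210}{-8} + \frac{\sqrt{-82 + \frac{128}{9}}}{-481} = 210 \left(- \frac{1}{8}\right) + \sqrt{- \frac{610}{9}} \left(- \frac{1}{481}\right) = - \frac{105}{4} + \frac{i \sqrt{610}}{3} \left(- \frac{1}{481}\right) = - \frac{105}{4} - \frac{i \sqrt{610}}{1443}$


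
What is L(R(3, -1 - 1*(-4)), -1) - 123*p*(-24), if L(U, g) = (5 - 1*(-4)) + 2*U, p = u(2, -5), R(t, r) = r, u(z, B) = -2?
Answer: -5889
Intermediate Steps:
p = -2
L(U, g) = 9 + 2*U (L(U, g) = (5 + 4) + 2*U = 9 + 2*U)
L(R(3, -1 - 1*(-4)), -1) - 123*p*(-24) = (9 + 2*(-1 - 1*(-4))) - (-246)*(-24) = (9 + 2*(-1 + 4)) - 123*48 = (9 + 2*3) - 5904 = (9 + 6) - 5904 = 15 - 5904 = -5889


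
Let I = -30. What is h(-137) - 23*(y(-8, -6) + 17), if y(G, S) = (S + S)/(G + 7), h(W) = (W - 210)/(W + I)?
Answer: -111042/167 ≈ -664.92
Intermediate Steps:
h(W) = (-210 + W)/(-30 + W) (h(W) = (W - 210)/(W - 30) = (-210 + W)/(-30 + W))
y(G, S) = 2*S/(7 + G) (y(G, S) = (2*S)/(7 + G) = 2*S/(7 + G))
h(-137) - 23*(y(-8, -6) + 17) = (-210 - 137)/(-30 - 137) - 23*(2*(-6)/(7 - 8) + 17) = -347/(-167) - 23*(2*(-6)/(-1) + 17) = -1/167*(-347) - 23*(2*(-6)*(-1) + 17) = 347/167 - 23*(12 + 17) = 347/167 - 23*29 = 347/167 - 1*667 = 347/167 - 667 = -111042/167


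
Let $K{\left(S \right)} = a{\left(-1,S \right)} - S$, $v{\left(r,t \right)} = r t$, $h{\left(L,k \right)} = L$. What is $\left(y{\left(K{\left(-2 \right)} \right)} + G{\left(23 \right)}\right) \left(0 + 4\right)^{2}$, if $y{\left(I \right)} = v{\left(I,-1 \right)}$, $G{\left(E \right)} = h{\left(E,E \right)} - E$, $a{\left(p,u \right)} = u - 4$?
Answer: $64$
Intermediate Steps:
$a{\left(p,u \right)} = -4 + u$
$G{\left(E \right)} = 0$ ($G{\left(E \right)} = E - E = 0$)
$K{\left(S \right)} = -4$ ($K{\left(S \right)} = \left(-4 + S\right) - S = -4$)
$y{\left(I \right)} = - I$ ($y{\left(I \right)} = I \left(-1\right) = - I$)
$\left(y{\left(K{\left(-2 \right)} \right)} + G{\left(23 \right)}\right) \left(0 + 4\right)^{2} = \left(\left(-1\right) \left(-4\right) + 0\right) \left(0 + 4\right)^{2} = \left(4 + 0\right) 4^{2} = 4 \cdot 16 = 64$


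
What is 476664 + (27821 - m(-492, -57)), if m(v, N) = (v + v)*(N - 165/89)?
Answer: 39744973/89 ≈ 4.4657e+5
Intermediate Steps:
m(v, N) = 2*v*(-165/89 + N) (m(v, N) = (2*v)*(N - 165*1/89) = (2*v)*(N - 165/89) = (2*v)*(-165/89 + N) = 2*v*(-165/89 + N))
476664 + (27821 - m(-492, -57)) = 476664 + (27821 - 2*(-492)*(-165 + 89*(-57))/89) = 476664 + (27821 - 2*(-492)*(-165 - 5073)/89) = 476664 + (27821 - 2*(-492)*(-5238)/89) = 476664 + (27821 - 1*5154192/89) = 476664 + (27821 - 5154192/89) = 476664 - 2678123/89 = 39744973/89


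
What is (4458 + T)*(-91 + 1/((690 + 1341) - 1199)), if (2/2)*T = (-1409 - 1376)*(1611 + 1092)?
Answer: 569603910267/832 ≈ 6.8462e+8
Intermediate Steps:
T = -7527855 (T = (-1409 - 1376)*(1611 + 1092) = -2785*2703 = -7527855)
(4458 + T)*(-91 + 1/((690 + 1341) - 1199)) = (4458 - 7527855)*(-91 + 1/((690 + 1341) - 1199)) = -7523397*(-91 + 1/(2031 - 1199)) = -7523397*(-91 + 1/832) = -7523397*(-75711/832) = 569603910267/832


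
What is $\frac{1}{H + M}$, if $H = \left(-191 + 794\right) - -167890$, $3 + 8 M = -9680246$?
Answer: $- \frac{8}{8332305} \approx -9.6012 \cdot 10^{-7}$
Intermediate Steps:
$M = - \frac{9680249}{8}$ ($M = - \frac{3}{8} + \frac{1}{8} \left(-9680246\right) = - \frac{3}{8} - \frac{4840123}{4} = - \frac{9680249}{8} \approx -1.21 \cdot 10^{6}$)
$H = 168493$ ($H = 603 + 167890 = 168493$)
$\frac{1}{H + M} = \frac{1}{168493 - \frac{9680249}{8}} = \frac{1}{- \frac{8332305}{8}} = - \frac{8}{8332305}$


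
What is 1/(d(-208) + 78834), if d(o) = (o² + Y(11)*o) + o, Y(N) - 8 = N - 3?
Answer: 1/118562 ≈ 8.4344e-6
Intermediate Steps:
Y(N) = 5 + N (Y(N) = 8 + (N - 3) = 8 + (-3 + N) = 5 + N)
d(o) = o² + 17*o (d(o) = (o² + (5 + 11)*o) + o = (o² + 16*o) + o = o² + 17*o)
1/(d(-208) + 78834) = 1/(-208*(17 - 208) + 78834) = 1/(-208*(-191) + 78834) = 1/(39728 + 78834) = 1/118562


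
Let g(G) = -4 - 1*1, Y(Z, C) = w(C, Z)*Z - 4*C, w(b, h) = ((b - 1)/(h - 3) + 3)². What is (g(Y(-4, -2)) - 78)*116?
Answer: -9628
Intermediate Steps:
w(b, h) = (3 + (-1 + b)/(-3 + h))² (w(b, h) = ((-1 + b)/(-3 + h) + 3)² = (3 + (-1 + b)/(-3 + h))²)
Y(Z, C) = -4*C + Z*(-10 + C + 3*Z)²/(-3 + Z)² (Y(Z, C) = ((-10 + C + 3*Z)²/(-3 + Z)²)*Z - 4*C = Z*(-10 + C + 3*Z)²/(-3 + Z)² - 4*C = -4*C + Z*(-10 + C + 3*Z)²/(-3 + Z)²)
g(G) = -5 (g(G) = -4 - 1 = -5)
(g(Y(-4, -2)) - 78)*116 = (-5 - 78)*116 = -83*116 = -9628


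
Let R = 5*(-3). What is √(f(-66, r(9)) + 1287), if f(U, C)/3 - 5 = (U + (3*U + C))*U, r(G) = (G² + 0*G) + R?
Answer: √40506 ≈ 201.26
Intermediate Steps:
R = -15
r(G) = -15 + G² (r(G) = (G² + 0*G) - 15 = (G² + 0) - 15 = G² - 15 = -15 + G²)
f(U, C) = 15 + 3*U*(C + 4*U) (f(U, C) = 15 + 3*((U + (3*U + C))*U) = 15 + 3*((U + (C + 3*U))*U) = 15 + 3*((C + 4*U)*U) = 15 + 3*(U*(C + 4*U)) = 15 + 3*U*(C + 4*U))
√(f(-66, r(9)) + 1287) = √((15 + 12*(-66)² + 3*(-15 + 9²)*(-66)) + 1287) = √((15 + 12*4356 + 3*(-15 + 81)*(-66)) + 1287) = √((15 + 52272 + 3*66*(-66)) + 1287) = √((15 + 52272 - 13068) + 1287) = √(39219 + 1287) = √40506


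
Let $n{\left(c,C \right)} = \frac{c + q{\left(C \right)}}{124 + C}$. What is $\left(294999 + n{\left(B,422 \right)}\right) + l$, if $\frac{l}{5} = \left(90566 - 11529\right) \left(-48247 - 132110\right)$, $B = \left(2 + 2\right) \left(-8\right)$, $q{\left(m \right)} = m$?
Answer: $- \frac{498918602317}{7} \approx -7.1274 \cdot 10^{10}$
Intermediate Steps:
$B = -32$ ($B = 4 \left(-8\right) = -32$)
$l = -71274381045$ ($l = 5 \left(90566 - 11529\right) \left(-48247 - 132110\right) = 5 \cdot 79037 \left(-180357\right) = 5 \left(-14254876209\right) = -71274381045$)
$n{\left(c,C \right)} = \frac{C + c}{124 + C}$ ($n{\left(c,C \right)} = \frac{c + C}{124 + C} = \frac{C + c}{124 + C}$)
$\left(294999 + n{\left(B,422 \right)}\right) + l = \left(294999 + \frac{422 - 32}{124 + 422}\right) - 71274381045 = \left(294999 + \frac{1}{546} \cdot 390\right) - 71274381045 = \left(294999 + \frac{5}{7}\right) - 71274381045 = \frac{2064998}{7} - 71274381045 = - \frac{498918602317}{7}$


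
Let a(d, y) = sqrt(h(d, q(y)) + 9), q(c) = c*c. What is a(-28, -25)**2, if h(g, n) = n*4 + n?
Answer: 3134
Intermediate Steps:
q(c) = c**2
h(g, n) = 5*n (h(g, n) = 4*n + n = 5*n)
a(d, y) = sqrt(9 + 5*y**2) (a(d, y) = sqrt(5*y**2 + 9) = sqrt(9 + 5*y**2))
a(-28, -25)**2 = (sqrt(9 + 5*(-25)**2))**2 = (sqrt(9 + 5*625))**2 = (sqrt(9 + 3125))**2 = (sqrt(3134))**2 = 3134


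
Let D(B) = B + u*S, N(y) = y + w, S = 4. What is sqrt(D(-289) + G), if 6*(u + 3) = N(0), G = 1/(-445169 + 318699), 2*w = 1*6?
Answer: I*sqrt(4782403735570)/126470 ≈ 17.292*I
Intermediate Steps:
w = 3 (w = (1*6)/2 = (1/2)*6 = 3)
G = -1/126470 (G = 1/(-126470) = -1/126470 ≈ -7.9070e-6)
N(y) = 3 + y (N(y) = y + 3 = 3 + y)
u = -5/2 (u = -3 + (3 + 0)/6 = -3 + (1/6)*3 = -3 + 1/2 = -5/2 ≈ -2.5000)
D(B) = -10 + B (D(B) = B - 5/2*4 = B - 10 = -10 + B)
sqrt(D(-289) + G) = sqrt((-10 - 289) - 1/126470) = sqrt(-299 - 1/126470) = sqrt(-37814531/126470) = I*sqrt(4782403735570)/126470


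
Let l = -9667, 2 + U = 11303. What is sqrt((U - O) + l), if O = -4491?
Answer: 35*sqrt(5) ≈ 78.262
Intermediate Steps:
U = 11301 (U = -2 + 11303 = 11301)
sqrt((U - O) + l) = sqrt((11301 - 1*(-4491)) - 9667) = sqrt((11301 + 4491) - 9667) = sqrt(15792 - 9667) = sqrt(6125) = 35*sqrt(5)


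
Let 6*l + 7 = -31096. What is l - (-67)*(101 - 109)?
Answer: -34319/6 ≈ -5719.8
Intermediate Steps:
l = -31103/6 (l = -7/6 + (⅙)*(-31096) = -7/6 - 15548/3 = -31103/6 ≈ -5183.8)
l - (-67)*(101 - 109) = -31103/6 - (-67)*(101 - 109) = -31103/6 - (-67)*(-8) = -31103/6 - 1*536 = -31103/6 - 536 = -34319/6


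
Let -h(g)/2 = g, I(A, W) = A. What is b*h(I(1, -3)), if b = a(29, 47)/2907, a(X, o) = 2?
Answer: -4/2907 ≈ -0.0013760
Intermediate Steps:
h(g) = -2*g
b = 2/2907 ≈ 0.00068799
b*h(I(1, -3)) = 2*(-2*1)/2907 = (2/2907)*(-2) = -4/2907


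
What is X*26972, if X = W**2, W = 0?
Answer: 0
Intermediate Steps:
X = 0 (X = 0**2 = 0)
X*26972 = 0*26972 = 0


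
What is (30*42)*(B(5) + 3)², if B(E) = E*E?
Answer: 987840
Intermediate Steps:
B(E) = E²
(30*42)*(B(5) + 3)² = (30*42)*(5² + 3)² = 1260*(25 + 3)² = 1260*28² = 1260*784 = 987840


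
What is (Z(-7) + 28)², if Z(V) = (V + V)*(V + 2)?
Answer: 9604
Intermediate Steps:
Z(V) = 2*V*(2 + V) (Z(V) = (2*V)*(2 + V) = 2*V*(2 + V))
(Z(-7) + 28)² = (2*(-7)*(2 - 7) + 28)² = (2*(-7)*(-5) + 28)² = (70 + 28)² = 98² = 9604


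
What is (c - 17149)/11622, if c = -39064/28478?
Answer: -81401381/55161886 ≈ -1.4757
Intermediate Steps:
c = -19532/14239 (c = -39064*1/28478 = -19532/14239 ≈ -1.3717)
(c - 17149)/11622 = (-19532/14239 - 17149)/11622 = -244204143/14239*1/11622 = -81401381/55161886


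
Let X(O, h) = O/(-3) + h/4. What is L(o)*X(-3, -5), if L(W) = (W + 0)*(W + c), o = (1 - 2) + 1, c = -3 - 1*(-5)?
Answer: 0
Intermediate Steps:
c = 2 (c = -3 + 5 = 2)
X(O, h) = -O/3 + h/4 (X(O, h) = O*(-⅓) + h*(¼) = -O/3 + h/4)
o = 0 (o = -1 + 1 = 0)
L(W) = W*(2 + W) (L(W) = (W + 0)*(W + 2) = W*(2 + W))
L(o)*X(-3, -5) = (0*(2 + 0))*(-⅓*(-3) + (¼)*(-5)) = (0*2)*(1 - 5/4) = 0*(-¼) = 0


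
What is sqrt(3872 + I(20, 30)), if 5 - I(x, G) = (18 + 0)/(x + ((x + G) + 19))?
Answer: sqrt(30708115)/89 ≈ 62.264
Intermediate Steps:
I(x, G) = 5 - 18/(19 + G + 2*x) (I(x, G) = 5 - (18 + 0)/(x + ((x + G) + 19)) = 5 - 18/(x + ((G + x) + 19)) = 5 - 18/(x + (19 + G + x)) = 5 - 18/(19 + G + 2*x))
sqrt(3872 + I(20, 30)) = sqrt(3872 + (77 + 5*30 + 10*20)/(19 + 30 + 2*20)) = sqrt(3872 + (77 + 150 + 200)/(19 + 30 + 40)) = sqrt(3872 + 427/89) = sqrt(345035/89) = sqrt(30708115)/89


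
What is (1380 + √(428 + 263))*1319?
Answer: 1820220 + 1319*√691 ≈ 1.8549e+6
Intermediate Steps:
(1380 + √(428 + 263))*1319 = (1380 + √691)*1319 = 1820220 + 1319*√691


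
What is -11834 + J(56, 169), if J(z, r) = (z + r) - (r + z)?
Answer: -11834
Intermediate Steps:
J(z, r) = 0 (J(z, r) = (r + z) + (-r - z) = 0)
-11834 + J(56, 169) = -11834 + 0 = -11834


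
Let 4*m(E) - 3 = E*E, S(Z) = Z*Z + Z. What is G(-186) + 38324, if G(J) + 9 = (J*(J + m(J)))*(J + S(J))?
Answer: -53877350365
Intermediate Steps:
S(Z) = Z + Z² (S(Z) = Z² + Z = Z + Z²)
m(E) = ¾ + E²/4 (m(E) = ¾ + (E*E)/4 = ¾ + E²/4)
G(J) = -9 + J*(J + J*(1 + J))*(¾ + J + J²/4) (G(J) = -9 + (J*(J + (¾ + J²/4)))*(J + J*(1 + J)) = -9 + (J*(¾ + J + J²/4))*(J + J*(1 + J)) = -9 + J*(J + J*(1 + J))*(¾ + J + J²/4))
G(-186) + 38324 = (-9 + (¼)*(-186)⁵ + (3/2)*(-186)² + (3/2)*(-186)⁴ + (11/4)*(-186)³) + 38324 = (-9 + (¼)*(-222620278176) + (3/2)*34596 + (3/2)*1196883216 + (11/4)*(-6434856)) + 38324 = (-9 - 55655069544 + 51894 + 1795324824 - 17695854) + 38324 = -53877388689 + 38324 = -53877350365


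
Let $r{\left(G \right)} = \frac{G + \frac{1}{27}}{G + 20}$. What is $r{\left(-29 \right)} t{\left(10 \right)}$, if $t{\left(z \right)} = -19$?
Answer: $- \frac{14858}{243} \approx -61.144$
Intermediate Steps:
$r{\left(G \right)} = \frac{\frac{1}{27} + G}{20 + G}$ ($r{\left(G \right)} = \frac{G + \frac{1}{27}}{20 + G} = \frac{\frac{1}{27} + G}{20 + G}$)
$r{\left(-29 \right)} t{\left(10 \right)} = \frac{\frac{1}{27} - 29}{20 - 29} \left(-19\right) = \frac{1}{-9} \left(- \frac{782}{27}\right) \left(-19\right) = \left(- \frac{1}{9}\right) \left(- \frac{782}{27}\right) \left(-19\right) = \frac{782}{243} \left(-19\right) = - \frac{14858}{243}$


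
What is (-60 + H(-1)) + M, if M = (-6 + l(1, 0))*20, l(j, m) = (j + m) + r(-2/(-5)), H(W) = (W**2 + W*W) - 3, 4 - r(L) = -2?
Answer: -41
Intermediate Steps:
r(L) = 6 (r(L) = 4 - 1*(-2) = 4 + 2 = 6)
H(W) = -3 + 2*W**2 (H(W) = (W**2 + W**2) - 3 = 2*W**2 - 3 = -3 + 2*W**2)
l(j, m) = 6 + j + m (l(j, m) = (j + m) + 6 = 6 + j + m)
M = 20 (M = (-6 + (6 + 1 + 0))*20 = (-6 + 7)*20 = 1*20 = 20)
(-60 + H(-1)) + M = (-60 + (-3 + 2*(-1)**2)) + 20 = (-60 + (-3 + 2*1)) + 20 = (-60 + (-3 + 2)) + 20 = (-60 - 1) + 20 = -61 + 20 = -41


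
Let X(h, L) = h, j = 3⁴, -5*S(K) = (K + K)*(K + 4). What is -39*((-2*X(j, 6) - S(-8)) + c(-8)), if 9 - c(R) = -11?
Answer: 25194/5 ≈ 5038.8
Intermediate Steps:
c(R) = 20 (c(R) = 9 - 1*(-11) = 9 + 11 = 20)
S(K) = -2*K*(4 + K)/5 (S(K) = -(K + K)*(K + 4)/5 = -2*K*(4 + K)/5)
j = 81
-39*((-2*X(j, 6) - S(-8)) + c(-8)) = -39*((-2*81 - (-2)*(-8)*(4 - 8)/5) + 20) = -39*((-162 - (-2)*(-8)*(-4)/5) + 20) = -39*((-162 - 1*(-64/5)) + 20) = -39*((-162 + 64/5) + 20) = -39*(-746/5 + 20) = -39*(-646/5) = 25194/5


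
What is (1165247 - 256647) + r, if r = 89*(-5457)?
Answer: 422927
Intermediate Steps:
r = -485673
(1165247 - 256647) + r = (1165247 - 256647) - 485673 = 908600 - 485673 = 422927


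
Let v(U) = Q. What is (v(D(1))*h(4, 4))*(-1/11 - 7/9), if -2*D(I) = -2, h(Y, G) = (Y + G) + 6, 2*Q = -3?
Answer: 602/33 ≈ 18.242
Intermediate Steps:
Q = -3/2 (Q = (1/2)*(-3) = -3/2 ≈ -1.5000)
h(Y, G) = 6 + G + Y (h(Y, G) = (G + Y) + 6 = 6 + G + Y)
D(I) = 1 (D(I) = -1/2*(-2) = 1)
v(U) = -3/2
(v(D(1))*h(4, 4))*(-1/11 - 7/9) = (-3*(6 + 4 + 4)/2)*(-1/11 - 7/9) = (-3/2*14)*(-1*1/11 - 7*1/9) = -21*(-1/11 - 7/9) = -21*(-86/99) = 602/33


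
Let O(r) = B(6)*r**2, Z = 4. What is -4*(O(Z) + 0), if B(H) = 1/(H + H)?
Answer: -16/3 ≈ -5.3333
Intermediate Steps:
B(H) = 1/(2*H)
O(r) = r**2/12 (O(r) = ((1/2)/6)*r**2 = ((1/2)*(1/6))*r**2 = r**2/12)
-4*(O(Z) + 0) = -4*((1/12)*4**2 + 0) = -4*((1/12)*16 + 0) = -4*(4/3 + 0) = -4*4/3 = -16/3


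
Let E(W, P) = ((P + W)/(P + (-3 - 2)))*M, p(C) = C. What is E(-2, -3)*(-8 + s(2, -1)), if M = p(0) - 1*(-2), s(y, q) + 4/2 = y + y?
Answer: -15/2 ≈ -7.5000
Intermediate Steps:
s(y, q) = -2 + 2*y (s(y, q) = -2 + (y + y) = -2 + 2*y)
M = 2 (M = 0 - 1*(-2) = 0 + 2 = 2)
E(W, P) = 2*(P + W)/(-5 + P) (E(W, P) = ((P + W)/(P + (-3 - 2)))*2 = ((P + W)/(P - 5))*2 = ((P + W)/(-5 + P))*2 = 2*(P + W)/(-5 + P))
E(-2, -3)*(-8 + s(2, -1)) = (2*(-3 - 2)/(-5 - 3))*(-8 + (-2 + 2*2)) = (2*(-5)/(-8))*(-8 + (-2 + 4)) = (2*(-⅛)*(-5))*(-8 + 2) = (5/4)*(-6) = -15/2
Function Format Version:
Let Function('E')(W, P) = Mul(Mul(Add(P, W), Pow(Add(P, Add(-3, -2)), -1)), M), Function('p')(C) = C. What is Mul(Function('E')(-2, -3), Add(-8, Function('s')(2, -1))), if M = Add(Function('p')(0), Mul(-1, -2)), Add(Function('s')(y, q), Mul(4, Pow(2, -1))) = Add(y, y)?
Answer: Rational(-15, 2) ≈ -7.5000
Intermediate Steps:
Function('s')(y, q) = Add(-2, Mul(2, y)) (Function('s')(y, q) = Add(-2, Add(y, y)) = Add(-2, Mul(2, y)))
M = 2 (M = Add(0, Mul(-1, -2)) = Add(0, 2) = 2)
Function('E')(W, P) = Mul(2, Pow(Add(-5, P), -1), Add(P, W)) (Function('E')(W, P) = Mul(Mul(Add(P, W), Pow(Add(P, Add(-3, -2)), -1)), 2) = Mul(Mul(Add(P, W), Pow(Add(P, -5), -1)), 2) = Mul(Mul(Add(P, W), Pow(Add(-5, P), -1)), 2) = Mul(Mul(Pow(Add(-5, P), -1), Add(P, W)), 2) = Mul(2, Pow(Add(-5, P), -1), Add(P, W)))
Mul(Function('E')(-2, -3), Add(-8, Function('s')(2, -1))) = Mul(Mul(2, Pow(Add(-5, -3), -1), Add(-3, -2)), Add(-8, Add(-2, Mul(2, 2)))) = Mul(Mul(2, Pow(-8, -1), -5), Add(-8, Add(-2, 4))) = Mul(Mul(2, Rational(-1, 8), -5), Add(-8, 2)) = Mul(Rational(5, 4), -6) = Rational(-15, 2)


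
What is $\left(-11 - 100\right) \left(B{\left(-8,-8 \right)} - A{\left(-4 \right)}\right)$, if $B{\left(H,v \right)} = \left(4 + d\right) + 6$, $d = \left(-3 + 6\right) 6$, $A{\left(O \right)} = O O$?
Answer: $-1332$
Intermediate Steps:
$A{\left(O \right)} = O^{2}$
$d = 18$ ($d = 3 \cdot 6 = 18$)
$B{\left(H,v \right)} = 28$ ($B{\left(H,v \right)} = \left(4 + 18\right) + 6 = 22 + 6 = 28$)
$\left(-11 - 100\right) \left(B{\left(-8,-8 \right)} - A{\left(-4 \right)}\right) = \left(-11 - 100\right) \left(28 - \left(-4\right)^{2}\right) = - 111 \left(28 - 16\right) = \left(-111\right) 12 = -1332$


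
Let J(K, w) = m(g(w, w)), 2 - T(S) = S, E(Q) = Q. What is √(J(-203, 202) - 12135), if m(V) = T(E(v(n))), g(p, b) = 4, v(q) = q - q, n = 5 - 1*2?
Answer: I*√12133 ≈ 110.15*I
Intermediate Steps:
n = 3 (n = 5 - 2 = 3)
v(q) = 0
T(S) = 2 - S
m(V) = 2 (m(V) = 2 - 1*0 = 2 + 0 = 2)
J(K, w) = 2
√(J(-203, 202) - 12135) = √(2 - 12135) = √(-12133) = I*√12133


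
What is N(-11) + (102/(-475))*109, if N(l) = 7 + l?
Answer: -13018/475 ≈ -27.406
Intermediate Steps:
N(-11) + (102/(-475))*109 = (7 - 11) + (102/(-475))*109 = -4 + (102*(-1/475))*109 = -4 - 102/475*109 = -4 - 11118/475 = -13018/475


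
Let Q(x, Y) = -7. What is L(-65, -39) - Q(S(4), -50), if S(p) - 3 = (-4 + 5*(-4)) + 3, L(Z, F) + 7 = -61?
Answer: -61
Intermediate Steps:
L(Z, F) = -68 (L(Z, F) = -7 - 61 = -68)
S(p) = -18 (S(p) = 3 + ((-4 + 5*(-4)) + 3) = 3 + ((-4 - 20) + 3) = 3 + (-24 + 3) = 3 - 21 = -18)
L(-65, -39) - Q(S(4), -50) = -68 - 1*(-7) = -68 + 7 = -61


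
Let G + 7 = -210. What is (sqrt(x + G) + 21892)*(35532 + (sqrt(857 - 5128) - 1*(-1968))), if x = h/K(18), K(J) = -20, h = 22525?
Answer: (37500 + I*sqrt(4271))*(43784 + 3*I*sqrt(597))/2 ≈ 8.2095e+8 + 2.8051e+6*I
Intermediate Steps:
G = -217 (G = -7 - 210 = -217)
x = -4505/4 (x = 22525/(-20) = 22525*(-1/20) = -4505/4 ≈ -1126.3)
(sqrt(x + G) + 21892)*(35532 + (sqrt(857 - 5128) - 1*(-1968))) = (sqrt(-4505/4 - 217) + 21892)*(35532 + (sqrt(857 - 5128) - 1*(-1968))) = (sqrt(-5373/4) + 21892)*(35532 + (sqrt(-4271) + 1968)) = (3*I*sqrt(597)/2 + 21892)*(35532 + (I*sqrt(4271) + 1968)) = (21892 + 3*I*sqrt(597)/2)*(35532 + (1968 + I*sqrt(4271))) = (21892 + 3*I*sqrt(597)/2)*(37500 + I*sqrt(4271))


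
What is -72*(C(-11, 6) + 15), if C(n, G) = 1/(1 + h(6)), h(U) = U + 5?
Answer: -1086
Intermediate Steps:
h(U) = 5 + U
C(n, G) = 1/12 (C(n, G) = 1/(1 + (5 + 6)) = 1/(1 + 11) = 1/12)
-72*(C(-11, 6) + 15) = -72*(1/12 + 15) = -72*181/12 = -1086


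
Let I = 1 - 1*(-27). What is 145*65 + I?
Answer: 9453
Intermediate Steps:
I = 28 (I = 1 + 27 = 28)
145*65 + I = 145*65 + 28 = 9425 + 28 = 9453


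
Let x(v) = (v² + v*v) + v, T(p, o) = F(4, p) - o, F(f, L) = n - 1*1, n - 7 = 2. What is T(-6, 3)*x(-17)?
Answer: 2805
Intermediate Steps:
n = 9 (n = 7 + 2 = 9)
F(f, L) = 8 (F(f, L) = 9 - 1*1 = 9 - 1 = 8)
T(p, o) = 8 - o
x(v) = v + 2*v² (x(v) = (v² + v²) + v = 2*v² + v = v + 2*v²)
T(-6, 3)*x(-17) = (8 - 1*3)*(-17*(1 + 2*(-17))) = (8 - 3)*(-17*(1 - 34)) = 5*(-17*(-33)) = 5*561 = 2805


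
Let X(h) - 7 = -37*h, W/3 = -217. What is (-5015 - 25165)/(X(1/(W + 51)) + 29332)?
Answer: -18108000/17603437 ≈ -1.0287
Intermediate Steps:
W = -651 (W = 3*(-217) = -651)
X(h) = 7 - 37*h
(-5015 - 25165)/(X(1/(W + 51)) + 29332) = (-5015 - 25165)/((7 - 37/(-651 + 51)) + 29332) = -30180/((7 - 37/(-600)) + 29332) = -30180/((7 - 37*(-1/600)) + 29332) = -30180/((7 + 37/600) + 29332) = -30180/(4237/600 + 29332) = -30180/17603437/600 = -30180*600/17603437 = -18108000/17603437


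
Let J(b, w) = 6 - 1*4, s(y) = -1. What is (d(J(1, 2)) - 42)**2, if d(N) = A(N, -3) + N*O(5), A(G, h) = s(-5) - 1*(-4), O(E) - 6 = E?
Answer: 289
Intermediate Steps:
O(E) = 6 + E
A(G, h) = 3 (A(G, h) = -1 - 1*(-4) = -1 + 4 = 3)
J(b, w) = 2 (J(b, w) = 6 - 4 = 2)
d(N) = 3 + 11*N (d(N) = 3 + N*(6 + 5) = 3 + N*11 = 3 + 11*N)
(d(J(1, 2)) - 42)**2 = ((3 + 11*2) - 42)**2 = ((3 + 22) - 42)**2 = (25 - 42)**2 = (-17)**2 = 289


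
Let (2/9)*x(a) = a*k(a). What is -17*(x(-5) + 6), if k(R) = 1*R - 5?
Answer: -3927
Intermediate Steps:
k(R) = -5 + R (k(R) = R - 5 = -5 + R)
x(a) = 9*a*(-5 + a)/2 (x(a) = 9*(a*(-5 + a))/2 = 9*a*(-5 + a)/2)
-17*(x(-5) + 6) = -17*((9/2)*(-5)*(-5 - 5) + 6) = -17*((9/2)*(-5)*(-10) + 6) = -17*(225 + 6) = -17*231 = -3927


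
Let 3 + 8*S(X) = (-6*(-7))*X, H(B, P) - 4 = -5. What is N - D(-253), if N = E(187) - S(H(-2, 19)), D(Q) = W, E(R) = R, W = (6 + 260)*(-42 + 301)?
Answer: -549611/8 ≈ -68701.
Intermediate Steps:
W = 68894 (W = 266*259 = 68894)
D(Q) = 68894
H(B, P) = -1 (H(B, P) = 4 - 5 = -1)
S(X) = -3/8 + 21*X/4 (S(X) = -3/8 + ((-6*(-7))*X)/8 = -3/8 + (42*X)/8 = -3/8 + 21*X/4)
N = 1541/8 (N = 187 - (-3/8 + (21/4)*(-1)) = 187 - (-3/8 - 21/4) = 187 - 1*(-45/8) = 187 + 45/8 = 1541/8 ≈ 192.63)
N - D(-253) = 1541/8 - 1*68894 = 1541/8 - 68894 = -549611/8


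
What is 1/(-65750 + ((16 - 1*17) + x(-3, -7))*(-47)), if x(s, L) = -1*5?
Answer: -1/65468 ≈ -1.5275e-5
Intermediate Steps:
x(s, L) = -5
1/(-65750 + ((16 - 1*17) + x(-3, -7))*(-47)) = 1/(-65750 + ((16 - 1*17) - 5)*(-47)) = 1/(-65750 + ((16 - 17) - 5)*(-47)) = 1/(-65750 + (-1 - 5)*(-47)) = 1/(-65750 - 6*(-47)) = 1/(-65750 + 282) = 1/(-65468) = -1/65468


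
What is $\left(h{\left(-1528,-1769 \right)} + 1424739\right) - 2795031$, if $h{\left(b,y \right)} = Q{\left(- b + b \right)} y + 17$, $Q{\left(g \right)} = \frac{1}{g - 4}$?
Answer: $- \frac{5479331}{4} \approx -1.3698 \cdot 10^{6}$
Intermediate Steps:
$Q{\left(g \right)} = \frac{1}{-4 + g}$ ($Q{\left(g \right)} = \frac{1}{g - 4} = \frac{1}{-4 + g}$)
$h{\left(b,y \right)} = 17 - \frac{y}{4}$ ($h{\left(b,y \right)} = \frac{y}{-4 + \left(- b + b\right)} + 17 = \frac{y}{-4 + 0} + 17 = \frac{y}{-4} + 17 = - \frac{y}{4} + 17 = 17 - \frac{y}{4}$)
$\left(h{\left(-1528,-1769 \right)} + 1424739\right) - 2795031 = \left(\left(17 - - \frac{1769}{4}\right) + 1424739\right) - 2795031 = \left(\left(17 + \frac{1769}{4}\right) + 1424739\right) - 2795031 = \left(\frac{1837}{4} + 1424739\right) - 2795031 = \frac{5700793}{4} - 2795031 = - \frac{5479331}{4}$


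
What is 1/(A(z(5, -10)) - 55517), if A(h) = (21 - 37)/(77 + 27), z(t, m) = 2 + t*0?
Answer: -13/721723 ≈ -1.8012e-5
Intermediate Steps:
z(t, m) = 2 (z(t, m) = 2 + 0 = 2)
A(h) = -2/13 (A(h) = -16/104 = -16*1/104 = -2/13)
1/(A(z(5, -10)) - 55517) = 1/(-2/13 - 55517) = 1/(-721723/13) = -13/721723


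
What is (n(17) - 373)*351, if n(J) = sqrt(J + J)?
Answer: -130923 + 351*sqrt(34) ≈ -1.2888e+5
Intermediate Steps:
n(J) = sqrt(2)*sqrt(J) (n(J) = sqrt(2*J) = sqrt(2)*sqrt(J))
(n(17) - 373)*351 = (sqrt(2)*sqrt(17) - 373)*351 = (sqrt(34) - 373)*351 = (-373 + sqrt(34))*351 = -130923 + 351*sqrt(34)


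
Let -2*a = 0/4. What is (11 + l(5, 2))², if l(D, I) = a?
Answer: 121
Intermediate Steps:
a = 0 (a = -0/4 = -½*0 = 0)
l(D, I) = 0
(11 + l(5, 2))² = (11 + 0)² = 11² = 121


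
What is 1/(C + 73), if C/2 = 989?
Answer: 1/2051 ≈ 0.00048757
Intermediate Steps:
C = 1978 (C = 2*989 = 1978)
1/(C + 73) = 1/(1978 + 73) = 1/2051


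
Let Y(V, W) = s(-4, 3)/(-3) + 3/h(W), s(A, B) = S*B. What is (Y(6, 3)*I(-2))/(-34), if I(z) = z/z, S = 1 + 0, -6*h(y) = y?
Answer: 7/34 ≈ 0.20588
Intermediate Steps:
h(y) = -y/6
S = 1
I(z) = 1
s(A, B) = B (s(A, B) = 1*B = B)
Y(V, W) = -1 - 18/W (Y(V, W) = 3/(-3) + 3/((-W/6)) = 3*(-⅓) + 3*(-6/W) = -1 - 18/W)
(Y(6, 3)*I(-2))/(-34) = (((-18 - 1*3)/3)*1)/(-34) = (((-18 - 3)/3)*1)*(-1/34) = (((⅓)*(-21))*1)*(-1/34) = -7*1*(-1/34) = -7*(-1/34) = 7/34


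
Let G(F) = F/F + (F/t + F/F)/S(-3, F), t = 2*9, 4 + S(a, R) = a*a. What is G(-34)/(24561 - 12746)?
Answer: 37/531675 ≈ 6.9591e-5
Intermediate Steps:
S(a, R) = -4 + a**2 (S(a, R) = -4 + a*a = -4 + a**2)
t = 18
G(F) = 6/5 + F/90 (G(F) = F/F + (F/18 + F/F)/(-4 + (-3)**2) = 1 + (F*(1/18) + 1)/(-4 + 9) = 1 + (F/18 + 1)/5 = 1 + (1 + F/18)*(1/5) = 1 + (1/5 + F/90) = 6/5 + F/90)
G(-34)/(24561 - 12746) = (6/5 + (1/90)*(-34))/(24561 - 12746) = (6/5 - 17/45)/11815 = (37/45)*(1/11815) = 37/531675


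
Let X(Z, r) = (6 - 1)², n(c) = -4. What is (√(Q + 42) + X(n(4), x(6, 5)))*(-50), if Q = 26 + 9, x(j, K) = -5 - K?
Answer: -1250 - 50*√77 ≈ -1688.7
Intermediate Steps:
Q = 35
X(Z, r) = 25 (X(Z, r) = 5² = 25)
(√(Q + 42) + X(n(4), x(6, 5)))*(-50) = (√(35 + 42) + 25)*(-50) = (√77 + 25)*(-50) = (25 + √77)*(-50) = -1250 - 50*√77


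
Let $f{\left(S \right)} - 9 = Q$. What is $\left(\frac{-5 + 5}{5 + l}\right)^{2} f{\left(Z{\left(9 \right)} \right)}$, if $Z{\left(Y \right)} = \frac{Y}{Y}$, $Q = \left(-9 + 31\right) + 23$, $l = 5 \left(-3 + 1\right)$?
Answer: $0$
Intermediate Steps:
$l = -10$ ($l = 5 \left(-2\right) = -10$)
$Q = 45$ ($Q = 22 + 23 = 45$)
$Z{\left(Y \right)} = 1$
$f{\left(S \right)} = 54$ ($f{\left(S \right)} = 9 + 45 = 54$)
$\left(\frac{-5 + 5}{5 + l}\right)^{2} f{\left(Z{\left(9 \right)} \right)} = \left(\frac{-5 + 5}{5 - 10}\right)^{2} \cdot 54 = \left(\frac{0}{-5}\right)^{2} \cdot 54 = \left(0 \left(- \frac{1}{5}\right)\right)^{2} \cdot 54 = 0^{2} \cdot 54 = 0 \cdot 54 = 0$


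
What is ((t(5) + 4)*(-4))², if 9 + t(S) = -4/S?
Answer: 13456/25 ≈ 538.24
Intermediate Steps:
t(S) = -9 - 4/S
((t(5) + 4)*(-4))² = (((-9 - 4/5) + 4)*(-4))² = (((-9 - 4*⅕) + 4)*(-4))² = (((-9 - ⅘) + 4)*(-4))² = ((-49/5 + 4)*(-4))² = (-29/5*(-4))² = (116/5)² = 13456/25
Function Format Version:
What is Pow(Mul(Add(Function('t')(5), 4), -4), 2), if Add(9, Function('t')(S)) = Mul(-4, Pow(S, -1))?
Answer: Rational(13456, 25) ≈ 538.24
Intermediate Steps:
Function('t')(S) = Add(-9, Mul(-4, Pow(S, -1)))
Pow(Mul(Add(Function('t')(5), 4), -4), 2) = Pow(Mul(Add(Add(-9, Mul(-4, Pow(5, -1))), 4), -4), 2) = Pow(Mul(Add(Add(-9, Mul(-4, Rational(1, 5))), 4), -4), 2) = Pow(Mul(Add(Add(-9, Rational(-4, 5)), 4), -4), 2) = Pow(Mul(Add(Rational(-49, 5), 4), -4), 2) = Pow(Mul(Rational(-29, 5), -4), 2) = Pow(Rational(116, 5), 2) = Rational(13456, 25)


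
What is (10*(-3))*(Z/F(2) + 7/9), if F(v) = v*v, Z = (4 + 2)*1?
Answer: -205/3 ≈ -68.333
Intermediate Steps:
Z = 6 (Z = 6*1 = 6)
F(v) = v²
(10*(-3))*(Z/F(2) + 7/9) = (10*(-3))*(6/(2²) + 7/9) = -30*(6/4 + 7*(⅑)) = -30*(6*(¼) + 7/9) = -30*(3/2 + 7/9) = -30*41/18 = -205/3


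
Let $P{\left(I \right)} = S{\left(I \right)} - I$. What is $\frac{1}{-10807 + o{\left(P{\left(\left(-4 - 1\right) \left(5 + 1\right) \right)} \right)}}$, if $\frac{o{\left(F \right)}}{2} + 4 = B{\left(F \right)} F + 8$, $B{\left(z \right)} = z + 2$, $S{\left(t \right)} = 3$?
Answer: $- \frac{1}{8489} \approx -0.0001178$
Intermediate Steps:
$B{\left(z \right)} = 2 + z$
$P{\left(I \right)} = 3 - I$
$o{\left(F \right)} = 8 + 2 F \left(2 + F\right)$ ($o{\left(F \right)} = -8 + 2 \left(\left(2 + F\right) F + 8\right) = -8 + 2 \left(F \left(2 + F\right) + 8\right) = -8 + 2 \left(8 + F \left(2 + F\right)\right) = -8 + \left(16 + 2 F \left(2 + F\right)\right) = 8 + 2 F \left(2 + F\right)$)
$\frac{1}{-10807 + o{\left(P{\left(\left(-4 - 1\right) \left(5 + 1\right) \right)} \right)}} = \frac{1}{-10807 + \left(8 + 2 \left(3 - \left(-4 - 1\right) \left(5 + 1\right)\right) \left(2 - \left(-3 + \left(-4 - 1\right) \left(5 + 1\right)\right)\right)\right)} = \frac{1}{-10807 + \left(8 + 2 \left(3 - \left(-5\right) 6\right) \left(2 - \left(-3 - 30\right)\right)\right)} = \frac{1}{-10807 + \left(8 + 2 \left(3 - -30\right) \left(2 + \left(3 - -30\right)\right)\right)} = \frac{1}{-10807 + \left(8 + 2 \left(3 + 30\right) \left(2 + \left(3 + 30\right)\right)\right)} = \frac{1}{-10807 + \left(8 + 2 \cdot 33 \left(2 + 33\right)\right)} = \frac{1}{-10807 + \left(8 + 2 \cdot 33 \cdot 35\right)} = \frac{1}{-10807 + \left(8 + 2310\right)} = \frac{1}{-10807 + 2318} = \frac{1}{-8489} = - \frac{1}{8489}$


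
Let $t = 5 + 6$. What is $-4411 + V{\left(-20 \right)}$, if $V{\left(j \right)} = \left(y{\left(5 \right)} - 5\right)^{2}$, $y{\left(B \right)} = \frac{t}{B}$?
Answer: $- \frac{110079}{25} \approx -4403.2$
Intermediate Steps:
$t = 11$
$y{\left(B \right)} = \frac{11}{B}$
$V{\left(j \right)} = \frac{196}{25}$ ($V{\left(j \right)} = \left(\frac{11}{5} - 5\right)^{2} = \left(- \frac{14}{5}\right)^{2} = \frac{196}{25}$)
$-4411 + V{\left(-20 \right)} = -4411 + \frac{196}{25} = - \frac{110079}{25}$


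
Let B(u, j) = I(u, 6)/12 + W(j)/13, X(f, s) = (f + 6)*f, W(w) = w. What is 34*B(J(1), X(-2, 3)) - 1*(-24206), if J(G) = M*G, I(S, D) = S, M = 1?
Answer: 1886657/78 ≈ 24188.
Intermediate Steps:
X(f, s) = f*(6 + f) (X(f, s) = (6 + f)*f = f*(6 + f))
J(G) = G (J(G) = 1*G = G)
B(u, j) = u/12 + j/13
34*B(J(1), X(-2, 3)) - 1*(-24206) = 34*((1/12)*1 + (-2*(6 - 2))/13) - 1*(-24206) = 34*(1/12 + (-2*4)/13) + 24206 = 34*(1/12 + (1/13)*(-8)) + 24206 = 34*(1/12 - 8/13) + 24206 = 34*(-83/156) + 24206 = -1411/78 + 24206 = 1886657/78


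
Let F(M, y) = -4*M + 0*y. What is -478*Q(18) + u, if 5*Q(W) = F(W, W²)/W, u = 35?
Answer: 2087/5 ≈ 417.40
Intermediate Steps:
F(M, y) = -4*M (F(M, y) = -4*M + 0 = -4*M)
Q(W) = -⅘ (Q(W) = ((-4*W)/W)/5 = (⅕)*(-4) = -⅘)
-478*Q(18) + u = -478*(-⅘) + 35 = 1912/5 + 35 = 2087/5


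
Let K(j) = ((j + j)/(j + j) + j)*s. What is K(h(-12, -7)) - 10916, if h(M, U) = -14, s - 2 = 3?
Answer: -10981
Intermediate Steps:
s = 5 (s = 2 + 3 = 5)
K(j) = 5 + 5*j (K(j) = ((j + j)/(j + j) + j)*5 = ((2*j)/((2*j)) + j)*5 = ((2*j)*(1/(2*j)) + j)*5 = (1 + j)*5 = 5 + 5*j)
K(h(-12, -7)) - 10916 = (5 + 5*(-14)) - 10916 = (5 - 70) - 10916 = -65 - 10916 = -10981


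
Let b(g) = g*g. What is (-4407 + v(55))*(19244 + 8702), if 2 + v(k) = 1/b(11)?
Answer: -14908855648/121 ≈ -1.2321e+8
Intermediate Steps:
b(g) = g**2
v(k) = -241/121 (v(k) = -2 + 1/(11**2) = -2 + 1/121 = -241/121)
(-4407 + v(55))*(19244 + 8702) = (-4407 - 241/121)*(19244 + 8702) = -533488/121*27946 = -14908855648/121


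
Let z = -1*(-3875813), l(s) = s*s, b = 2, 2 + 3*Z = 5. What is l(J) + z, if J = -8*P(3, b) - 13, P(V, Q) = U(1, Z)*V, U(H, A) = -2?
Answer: 3877038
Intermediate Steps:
Z = 1 (Z = -2/3 + (1/3)*5 = -2/3 + 5/3 = 1)
P(V, Q) = -2*V
J = 35 (J = -(-16)*3 - 13 = -8*(-6) - 13 = 48 - 13 = 35)
l(s) = s**2
z = 3875813
l(J) + z = 35**2 + 3875813 = 1225 + 3875813 = 3877038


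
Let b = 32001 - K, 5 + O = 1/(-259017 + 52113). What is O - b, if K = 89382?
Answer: 11871323903/206904 ≈ 57376.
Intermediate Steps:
O = -1034521/206904 (O = -5 + 1/(-259017 + 52113) = -5 + 1/(-206904) = -5 - 1/206904 = -1034521/206904 ≈ -5.0000)
b = -57381 (b = 32001 - 1*89382 = 32001 - 89382 = -57381)
O - b = -1034521/206904 - 1*(-57381) = -1034521/206904 + 57381 = 11871323903/206904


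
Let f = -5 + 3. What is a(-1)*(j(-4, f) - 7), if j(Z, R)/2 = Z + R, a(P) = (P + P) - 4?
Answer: 114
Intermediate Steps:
a(P) = -4 + 2*P (a(P) = 2*P - 4 = -4 + 2*P)
f = -2
j(Z, R) = 2*R + 2*Z (j(Z, R) = 2*(Z + R) = 2*(R + Z) = 2*R + 2*Z)
a(-1)*(j(-4, f) - 7) = (-4 + 2*(-1))*((2*(-2) + 2*(-4)) - 7) = (-4 - 2)*((-4 - 8) - 7) = -6*(-12 - 7) = -6*(-19) = 114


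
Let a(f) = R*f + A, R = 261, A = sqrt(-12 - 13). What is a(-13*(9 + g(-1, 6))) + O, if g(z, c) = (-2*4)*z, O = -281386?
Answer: -339067 + 5*I ≈ -3.3907e+5 + 5.0*I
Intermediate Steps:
A = 5*I (A = sqrt(-25) = 5*I ≈ 5.0*I)
g(z, c) = -8*z
a(f) = 5*I + 261*f (a(f) = 261*f + 5*I = 5*I + 261*f)
a(-13*(9 + g(-1, 6))) + O = (5*I + 261*(-13*(9 - 8*(-1)))) - 281386 = (5*I + 261*(-13*(9 + 8))) - 281386 = (5*I + 261*(-13*17)) - 281386 = (5*I + 261*(-221)) - 281386 = (5*I - 57681) - 281386 = (-57681 + 5*I) - 281386 = -339067 + 5*I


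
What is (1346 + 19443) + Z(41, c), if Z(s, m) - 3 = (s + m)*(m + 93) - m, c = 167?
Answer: 74705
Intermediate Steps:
Z(s, m) = 3 - m + (93 + m)*(m + s) (Z(s, m) = 3 + ((s + m)*(m + 93) - m) = 3 + ((m + s)*(93 + m) - m) = 3 + ((93 + m)*(m + s) - m) = 3 + (-m + (93 + m)*(m + s)) = 3 - m + (93 + m)*(m + s))
(1346 + 19443) + Z(41, c) = (1346 + 19443) + (3 + 167² + 92*167 + 93*41 + 167*41) = 20789 + (3 + 27889 + 15364 + 3813 + 6847) = 20789 + 53916 = 74705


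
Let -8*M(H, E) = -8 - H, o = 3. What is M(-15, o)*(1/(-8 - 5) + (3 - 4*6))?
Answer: 959/52 ≈ 18.442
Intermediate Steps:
M(H, E) = 1 + H/8 (M(H, E) = -(-8 - H)/8 = 1 + H/8)
M(-15, o)*(1/(-8 - 5) + (3 - 4*6)) = (1 + (⅛)*(-15))*(1/(-8 - 5) + (3 - 4*6)) = (1 - 15/8)*(1/(-13) + (3 - 24)) = -7*(-1/13 - 21)/8 = -7/8*(-274/13) = 959/52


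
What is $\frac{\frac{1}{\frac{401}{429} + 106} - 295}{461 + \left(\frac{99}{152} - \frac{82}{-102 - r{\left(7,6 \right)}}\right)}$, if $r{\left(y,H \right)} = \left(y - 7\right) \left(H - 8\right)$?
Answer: $- \frac{104905459392}{164459718875} \approx -0.63788$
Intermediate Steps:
$r{\left(y,H \right)} = \left(-8 + H\right) \left(-7 + y\right)$ ($r{\left(y,H \right)} = \left(-7 + y\right) \left(-8 + H\right) = \left(-8 + H\right) \left(-7 + y\right)$)
$\frac{\frac{1}{\frac{401}{429} + 106} - 295}{461 + \left(\frac{99}{152} - \frac{82}{-102 - r{\left(7,6 \right)}}\right)} = \frac{\frac{1}{\frac{401}{429} + 106} - 295}{461 - \left(- \frac{99}{152} + \frac{82}{-102 - \left(56 - 56 - 42 + 6 \cdot 7\right)}\right)} = \frac{\frac{1}{401 \cdot \frac{1}{429} + 106} - 295}{461 - \left(- \frac{99}{152} + \frac{82}{-102 - \left(56 - 56 - 42 + 42\right)}\right)} = \frac{\frac{1}{\frac{401}{429} + 106} - 295}{461 - \left(- \frac{99}{152} + \frac{82}{-102 - 0}\right)} = \frac{\frac{1}{\frac{45875}{429}} - 295}{461 - \left(- \frac{99}{152} + \frac{82}{-102 + 0}\right)} = \frac{\frac{429}{45875} - 295}{461 - \left(- \frac{99}{152} + \frac{82}{-102}\right)} = - \frac{13532696}{45875 \left(461 + \left(\frac{99}{152} - - \frac{41}{51}\right)\right)} = - \frac{13532696}{45875 \left(461 + \left(\frac{99}{152} + \frac{41}{51}\right)\right)} = - \frac{13532696}{45875 \left(461 + \frac{11281}{7752}\right)} = - \frac{13532696}{45875 \cdot \frac{3584953}{7752}} = \left(- \frac{13532696}{45875}\right) \frac{7752}{3584953} = - \frac{104905459392}{164459718875}$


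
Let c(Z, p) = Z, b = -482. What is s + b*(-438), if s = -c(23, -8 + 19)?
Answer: 211093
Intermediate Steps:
s = -23 (s = -1*23 = -23)
s + b*(-438) = -23 - 482*(-438) = -23 + 211116 = 211093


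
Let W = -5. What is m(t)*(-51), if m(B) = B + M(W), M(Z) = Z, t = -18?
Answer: 1173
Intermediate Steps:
m(B) = -5 + B (m(B) = B - 5 = -5 + B)
m(t)*(-51) = (-5 - 18)*(-51) = -23*(-51) = 1173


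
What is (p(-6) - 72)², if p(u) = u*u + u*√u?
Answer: 1080 + 432*I*√6 ≈ 1080.0 + 1058.2*I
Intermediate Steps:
p(u) = u² + u^(3/2)
(p(-6) - 72)² = (((-6)² + (-6)^(3/2)) - 72)² = ((36 - 6*I*√6) - 72)² = (-36 - 6*I*√6)²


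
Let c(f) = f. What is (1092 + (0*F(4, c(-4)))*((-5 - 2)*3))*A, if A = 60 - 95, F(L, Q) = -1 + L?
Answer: -38220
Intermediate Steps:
A = -35
(1092 + (0*F(4, c(-4)))*((-5 - 2)*3))*A = (1092 + (0*(-1 + 4))*((-5 - 2)*3))*(-35) = (1092 + (0*3)*(-7*3))*(-35) = (1092 + 0*(-21))*(-35) = (1092 + 0)*(-35) = 1092*(-35) = -38220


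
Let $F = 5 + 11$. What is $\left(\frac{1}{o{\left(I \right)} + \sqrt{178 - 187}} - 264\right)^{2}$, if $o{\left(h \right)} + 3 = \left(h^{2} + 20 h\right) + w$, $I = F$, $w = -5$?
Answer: $\frac{7254702945607927}{104092052689} + \frac{511047264 i}{104092052689} \approx 69695.0 + 0.0049096 i$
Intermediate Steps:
$F = 16$
$I = 16$
$o{\left(h \right)} = -8 + h^{2} + 20 h$ ($o{\left(h \right)} = -3 - \left(5 - h^{2} - 20 h\right) = -3 + \left(-5 + h^{2} + 20 h\right) = -8 + h^{2} + 20 h$)
$\left(\frac{1}{o{\left(I \right)} + \sqrt{178 - 187}} - 264\right)^{2} = \left(\frac{1}{\left(-8 + 16^{2} + 20 \cdot 16\right) + \sqrt{178 - 187}} - 264\right)^{2} = \left(\frac{1}{\left(-8 + 256 + 320\right) + \sqrt{-9}} - 264\right)^{2} = \left(\frac{1}{568 + 3 i} - 264\right)^{2} = \left(\frac{568 - 3 i}{322633} - 264\right)^{2} = \left(-264 + \frac{568 - 3 i}{322633}\right)^{2}$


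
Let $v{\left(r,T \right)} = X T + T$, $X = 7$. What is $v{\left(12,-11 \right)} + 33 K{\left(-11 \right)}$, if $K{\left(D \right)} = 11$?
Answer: $275$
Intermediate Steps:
$v{\left(r,T \right)} = 8 T$ ($v{\left(r,T \right)} = 7 T + T = 8 T$)
$v{\left(12,-11 \right)} + 33 K{\left(-11 \right)} = 8 \left(-11\right) + 33 \cdot 11 = -88 + 363 = 275$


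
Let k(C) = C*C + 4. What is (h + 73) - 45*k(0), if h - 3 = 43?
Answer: -61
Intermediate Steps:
k(C) = 4 + C² (k(C) = C² + 4 = 4 + C²)
h = 46 (h = 3 + 43 = 46)
(h + 73) - 45*k(0) = (46 + 73) - 45*(4 + 0²) = 119 - 45*(4 + 0) = 119 - 45*4 = 119 - 180 = -61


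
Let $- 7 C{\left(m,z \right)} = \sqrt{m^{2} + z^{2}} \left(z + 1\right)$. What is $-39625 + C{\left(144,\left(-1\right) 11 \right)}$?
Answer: $-39625 + \frac{10 \sqrt{20857}}{7} \approx -39419.0$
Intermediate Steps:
$C{\left(m,z \right)} = - \frac{\sqrt{m^{2} + z^{2}} \left(1 + z\right)}{7}$ ($C{\left(m,z \right)} = - \frac{\sqrt{m^{2} + z^{2}} \left(z + 1\right)}{7} = - \frac{\sqrt{m^{2} + z^{2}} \left(1 + z\right)}{7}$)
$-39625 + C{\left(144,\left(-1\right) 11 \right)} = -39625 + \frac{\sqrt{144^{2} + \left(\left(-1\right) 11\right)^{2}} \left(-1 - \left(-1\right) 11\right)}{7} = -39625 + \frac{\sqrt{20736 + \left(-11\right)^{2}} \left(-1 - -11\right)}{7} = -39625 + \frac{\sqrt{20736 + 121} \left(-1 + 11\right)}{7} = -39625 + \frac{1}{7} \sqrt{20857} \cdot 10 = -39625 + \frac{10 \sqrt{20857}}{7}$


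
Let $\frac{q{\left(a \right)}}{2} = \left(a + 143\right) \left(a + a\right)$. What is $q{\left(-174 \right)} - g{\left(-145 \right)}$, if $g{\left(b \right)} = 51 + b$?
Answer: $21670$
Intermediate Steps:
$q{\left(a \right)} = 4 a \left(143 + a\right)$ ($q{\left(a \right)} = 2 \left(a + 143\right) \left(a + a\right) = 2 \left(143 + a\right) 2 a = 2 \cdot 2 a \left(143 + a\right) = 4 a \left(143 + a\right)$)
$q{\left(-174 \right)} - g{\left(-145 \right)} = 4 \left(-174\right) \left(143 - 174\right) - \left(51 - 145\right) = 4 \left(-174\right) \left(-31\right) - -94 = 21576 + 94 = 21670$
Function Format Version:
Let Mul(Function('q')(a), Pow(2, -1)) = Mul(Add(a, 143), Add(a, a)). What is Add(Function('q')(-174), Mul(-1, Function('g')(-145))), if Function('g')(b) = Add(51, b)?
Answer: 21670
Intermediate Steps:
Function('q')(a) = Mul(4, a, Add(143, a)) (Function('q')(a) = Mul(2, Mul(Add(a, 143), Add(a, a))) = Mul(2, Mul(Add(143, a), Mul(2, a))) = Mul(2, Mul(2, a, Add(143, a))) = Mul(4, a, Add(143, a)))
Add(Function('q')(-174), Mul(-1, Function('g')(-145))) = Add(Mul(4, -174, Add(143, -174)), Mul(-1, Add(51, -145))) = Add(Mul(4, -174, -31), Mul(-1, -94)) = Add(21576, 94) = 21670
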